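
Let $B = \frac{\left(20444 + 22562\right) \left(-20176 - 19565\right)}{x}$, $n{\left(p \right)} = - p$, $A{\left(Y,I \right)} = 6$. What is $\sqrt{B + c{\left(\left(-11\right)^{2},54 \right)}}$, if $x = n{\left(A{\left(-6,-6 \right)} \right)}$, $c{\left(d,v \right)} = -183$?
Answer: $\sqrt{284850058} \approx 16878.0$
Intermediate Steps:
$x = -6$ ($x = \left(-1\right) 6 = -6$)
$B = 284850241$ ($B = \frac{\left(20444 + 22562\right) \left(-20176 - 19565\right)}{-6} = 43006 \left(-39741\right) \left(- \frac{1}{6}\right) = \left(-1709101446\right) \left(- \frac{1}{6}\right) = 284850241$)
$\sqrt{B + c{\left(\left(-11\right)^{2},54 \right)}} = \sqrt{284850241 - 183} = \sqrt{284850058}$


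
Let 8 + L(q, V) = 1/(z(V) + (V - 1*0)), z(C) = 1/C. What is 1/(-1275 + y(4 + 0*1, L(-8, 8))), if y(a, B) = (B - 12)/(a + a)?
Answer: -130/166073 ≈ -0.00078279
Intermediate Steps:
z(C) = 1/C
L(q, V) = -8 + 1/(V + 1/V) (L(q, V) = -8 + 1/(1/V + (V - 1*0)) = -8 + 1/(1/V + (V + 0)) = -8 + 1/(1/V + V) = -8 + 1/(V + 1/V))
y(a, B) = (-12 + B)/(2*a) (y(a, B) = (-12 + B)/((2*a)) = (-12 + B)*(1/(2*a)) = (-12 + B)/(2*a))
1/(-1275 + y(4 + 0*1, L(-8, 8))) = 1/(-1275 + (-12 + (-8 + 8 - 8*8²)/(1 + 8²))/(2*(4 + 0*1))) = 1/(-1275 + (-12 + (-8 + 8 - 8*64)/(1 + 64))/(2*(4 + 0))) = 1/(-1275 + (½)*(-12 + (-8 + 8 - 512)/65)/4) = 1/(-1275 + (½)*(¼)*(-12 + (1/65)*(-512))) = 1/(-1275 + (½)*(¼)*(-12 - 512/65)) = 1/(-1275 + (½)*(¼)*(-1292/65)) = 1/(-1275 - 323/130) = 1/(-166073/130) = -130/166073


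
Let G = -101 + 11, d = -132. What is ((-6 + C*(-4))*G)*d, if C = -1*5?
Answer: 166320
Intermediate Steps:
C = -5
G = -90
((-6 + C*(-4))*G)*d = ((-6 - 5*(-4))*(-90))*(-132) = ((-6 + 20)*(-90))*(-132) = (14*(-90))*(-132) = -1260*(-132) = 166320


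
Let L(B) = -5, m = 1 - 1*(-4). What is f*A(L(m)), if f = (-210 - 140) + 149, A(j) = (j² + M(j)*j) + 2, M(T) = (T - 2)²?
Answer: 43818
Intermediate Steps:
m = 5 (m = 1 + 4 = 5)
M(T) = (-2 + T)²
A(j) = 2 + j² + j*(-2 + j)² (A(j) = (j² + (-2 + j)²*j) + 2 = (j² + j*(-2 + j)²) + 2 = 2 + j² + j*(-2 + j)²)
f = -201 (f = -350 + 149 = -201)
f*A(L(m)) = -201*(2 + (-5)² - 5*(-2 - 5)²) = -201*(2 + 25 - 5*(-7)²) = -201*(2 + 25 - 5*49) = -201*(2 + 25 - 245) = -201*(-218) = 43818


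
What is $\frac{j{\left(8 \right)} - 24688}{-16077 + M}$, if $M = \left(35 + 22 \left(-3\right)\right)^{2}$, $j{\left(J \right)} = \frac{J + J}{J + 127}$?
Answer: $\frac{833216}{510165} \approx 1.6332$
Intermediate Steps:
$j{\left(J \right)} = \frac{2 J}{127 + J}$
$M = 961$ ($M = \left(35 - 66\right)^{2} = \left(-31\right)^{2} = 961$)
$\frac{j{\left(8 \right)} - 24688}{-16077 + M} = \frac{2 \cdot 8 \frac{1}{127 + 8} - 24688}{-16077 + 961} = \frac{2 \cdot 8 \cdot \frac{1}{135} - 24688}{-15116} = \left(2 \cdot 8 \cdot \frac{1}{135} - 24688\right) \left(- \frac{1}{15116}\right) = \left(\frac{16}{135} - 24688\right) \left(- \frac{1}{15116}\right) = \left(- \frac{3332864}{135}\right) \left(- \frac{1}{15116}\right) = \frac{833216}{510165}$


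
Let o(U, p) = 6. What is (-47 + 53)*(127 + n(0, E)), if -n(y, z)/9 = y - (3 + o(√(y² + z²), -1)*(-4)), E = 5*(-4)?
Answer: -372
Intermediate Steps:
E = -20
n(y, z) = -189 - 9*y (n(y, z) = -9*(y - (3 + 6*(-4))) = -9*(y - (3 - 24)) = -9*(y - 1*(-21)) = -9*(y + 21) = -9*(21 + y) = -189 - 9*y)
(-47 + 53)*(127 + n(0, E)) = (-47 + 53)*(127 + (-189 - 9*0)) = 6*(127 + (-189 + 0)) = 6*(127 - 189) = 6*(-62) = -372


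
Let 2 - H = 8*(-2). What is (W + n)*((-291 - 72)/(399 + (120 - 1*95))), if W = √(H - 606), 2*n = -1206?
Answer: 218889/424 - 2541*I*√3/212 ≈ 516.25 - 20.76*I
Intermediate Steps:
H = 18 (H = 2 - 8*(-2) = 2 - 1*(-16) = 2 + 16 = 18)
n = -603 (n = (½)*(-1206) = -603)
W = 14*I*√3 (W = √(18 - 606) = √(-588) = 14*I*√3 ≈ 24.249*I)
(W + n)*((-291 - 72)/(399 + (120 - 1*95))) = (14*I*√3 - 603)*((-291 - 72)/(399 + (120 - 1*95))) = (-603 + 14*I*√3)*(-363/(399 + (120 - 95))) = (-603 + 14*I*√3)*(-363/(399 + 25)) = (-603 + 14*I*√3)*(-363/424) = 218889/424 - 2541*I*√3/212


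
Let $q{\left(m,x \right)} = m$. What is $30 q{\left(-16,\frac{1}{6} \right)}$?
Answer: $-480$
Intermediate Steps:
$30 q{\left(-16,\frac{1}{6} \right)} = 30 \left(-16\right) = -480$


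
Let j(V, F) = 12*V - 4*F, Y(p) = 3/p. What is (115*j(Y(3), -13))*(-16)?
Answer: -117760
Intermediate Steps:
j(V, F) = -4*F + 12*V
(115*j(Y(3), -13))*(-16) = (115*(-4*(-13) + 12*(3/3)))*(-16) = (115*(52 + 12*(3*(1/3))))*(-16) = (115*(52 + 12*1))*(-16) = (115*(52 + 12))*(-16) = (115*64)*(-16) = 7360*(-16) = -117760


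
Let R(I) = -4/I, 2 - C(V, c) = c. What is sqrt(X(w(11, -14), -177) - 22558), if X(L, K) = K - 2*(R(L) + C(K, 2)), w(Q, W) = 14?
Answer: I*sqrt(1113987)/7 ≈ 150.78*I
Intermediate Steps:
C(V, c) = 2 - c
X(L, K) = K + 8/L (X(L, K) = K - 2*(-4/L + (2 - 1*2)) = K - 2*(-4/L + (2 - 2)) = K - 2*(-4/L + 0) = K - (-8)/L = K + 8/L)
sqrt(X(w(11, -14), -177) - 22558) = sqrt((-177 + 8/14) - 22558) = sqrt((-177 + 8*(1/14)) - 22558) = sqrt((-177 + 4/7) - 22558) = sqrt(-1235/7 - 22558) = sqrt(-159141/7) = I*sqrt(1113987)/7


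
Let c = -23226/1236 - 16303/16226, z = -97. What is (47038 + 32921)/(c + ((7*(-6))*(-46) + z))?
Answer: 9545265543/216693607 ≈ 44.050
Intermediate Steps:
c = -2363188/119377 (c = -23226*1/1236 - 16303*1/16226 = -3871/206 - 2329/2318 = -2363188/119377 ≈ -19.796)
(47038 + 32921)/(c + ((7*(-6))*(-46) + z)) = (47038 + 32921)/(-2363188/119377 + ((7*(-6))*(-46) - 97)) = 79959/(-2363188/119377 + (-42*(-46) - 97)) = 79959/(-2363188/119377 + (1932 - 97)) = 79959/(-2363188/119377 + 1835) = 79959/(216693607/119377) = 79959*(119377/216693607) = 9545265543/216693607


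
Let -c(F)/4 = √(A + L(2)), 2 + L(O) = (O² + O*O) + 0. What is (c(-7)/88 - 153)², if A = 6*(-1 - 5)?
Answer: (3366 + I*√30)²/484 ≈ 23409.0 + 76.183*I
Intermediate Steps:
L(O) = -2 + 2*O² (L(O) = -2 + ((O² + O*O) + 0) = -2 + ((O² + O²) + 0) = -2 + (2*O² + 0) = -2 + 2*O²)
A = -36 (A = 6*(-6) = -36)
c(F) = -4*I*√30 (c(F) = -4*√(-36 + (-2 + 2*2²)) = -4*√(-36 + (-2 + 2*4)) = -4*√(-36 + (-2 + 8)) = -4*√(-36 + 6) = -4*I*√30)
(c(-7)/88 - 153)² = (-4*I*√30/88 - 153)² = (-4*I*√30*(1/88) - 153)² = (-I*√30/22 - 153)² = (-153 - I*√30/22)²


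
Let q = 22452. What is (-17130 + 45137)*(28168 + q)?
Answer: 1417714340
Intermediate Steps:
(-17130 + 45137)*(28168 + q) = (-17130 + 45137)*(28168 + 22452) = 28007*50620 = 1417714340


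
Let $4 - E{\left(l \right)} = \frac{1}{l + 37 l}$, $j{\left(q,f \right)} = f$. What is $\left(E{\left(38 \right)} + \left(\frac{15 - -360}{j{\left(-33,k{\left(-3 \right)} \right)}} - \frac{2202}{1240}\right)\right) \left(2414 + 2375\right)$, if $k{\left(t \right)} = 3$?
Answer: $\frac{34091890099}{55955} \approx 6.0927 \cdot 10^{5}$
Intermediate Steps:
$E{\left(l \right)} = 4 - \frac{1}{38 l}$ ($E{\left(l \right)} = 4 - \frac{1}{l + 37 l} = 4 - \frac{1}{38 l}$)
$\left(E{\left(38 \right)} + \left(\frac{15 - -360}{j{\left(-33,k{\left(-3 \right)} \right)}} - \frac{2202}{1240}\right)\right) \left(2414 + 2375\right) = \left(\left(4 - \frac{1}{38 \cdot 38}\right) - \left(\frac{1101}{620} - \frac{15 - -360}{3}\right)\right) \left(2414 + 2375\right) = \left(\left(4 - \frac{1}{1444}\right) - \left(\frac{1101}{620} - \left(15 + 360\right) \frac{1}{3}\right)\right) 4789 = \left(\left(4 - \frac{1}{1444}\right) + \left(375 \cdot \frac{1}{3} - \frac{1101}{620}\right)\right) 4789 = \left(\frac{5775}{1444} + \left(125 - \frac{1101}{620}\right)\right) 4789 = \left(\frac{5775}{1444} + \frac{76399}{620}\right) 4789 = \frac{7118791}{55955} \cdot 4789 = \frac{34091890099}{55955}$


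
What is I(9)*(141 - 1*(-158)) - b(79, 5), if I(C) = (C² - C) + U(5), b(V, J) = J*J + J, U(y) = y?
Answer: 22993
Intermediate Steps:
b(V, J) = J + J² (b(V, J) = J² + J = J + J²)
I(C) = 5 + C² - C (I(C) = (C² - C) + 5 = 5 + C² - C)
I(9)*(141 - 1*(-158)) - b(79, 5) = (5 + 9² - 1*9)*(141 - 1*(-158)) - 5*(1 + 5) = (5 + 81 - 9)*(141 + 158) - 5*6 = 77*299 - 1*30 = 23023 - 30 = 22993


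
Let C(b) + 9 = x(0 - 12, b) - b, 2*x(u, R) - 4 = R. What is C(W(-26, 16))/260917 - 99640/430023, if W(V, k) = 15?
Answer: -52008010427/224400622182 ≈ -0.23176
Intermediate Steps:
x(u, R) = 2 + R/2
C(b) = -7 - b/2 (C(b) = -9 + ((2 + b/2) - b) = -9 + (2 - b/2) = -7 - b/2)
C(W(-26, 16))/260917 - 99640/430023 = (-7 - ½*15)/260917 - 99640/430023 = (-7 - 15/2)*(1/260917) - 99640*1/430023 = -29/2*1/260917 - 99640/430023 = -29/521834 - 99640/430023 = -52008010427/224400622182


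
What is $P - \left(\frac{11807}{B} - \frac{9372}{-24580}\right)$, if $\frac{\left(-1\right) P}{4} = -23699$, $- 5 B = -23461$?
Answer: $\frac{13666117295422}{144167845} \approx 94793.0$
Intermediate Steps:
$B = \frac{23461}{5}$ ($B = \left(- \frac{1}{5}\right) \left(-23461\right) = \frac{23461}{5} \approx 4692.2$)
$P = 94796$ ($P = \left(-4\right) \left(-23699\right) = 94796$)
$P - \left(\frac{11807}{B} - \frac{9372}{-24580}\right) = 94796 - \left(\frac{11807}{\frac{23461}{5}} - \frac{9372}{-24580}\right) = 94796 - \left(11807 \cdot \frac{5}{23461} - - \frac{2343}{6145}\right) = 94796 - \left(\frac{59035}{23461} + \frac{2343}{6145}\right) = 94796 - \frac{417739198}{144167845} = \frac{13666117295422}{144167845}$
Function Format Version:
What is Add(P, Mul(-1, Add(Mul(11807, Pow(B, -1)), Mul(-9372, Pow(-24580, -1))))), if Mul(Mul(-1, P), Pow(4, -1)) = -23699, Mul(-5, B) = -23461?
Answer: Rational(13666117295422, 144167845) ≈ 94793.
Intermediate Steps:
B = Rational(23461, 5) (B = Mul(Rational(-1, 5), -23461) = Rational(23461, 5) ≈ 4692.2)
P = 94796 (P = Mul(-4, -23699) = 94796)
Add(P, Mul(-1, Add(Mul(11807, Pow(B, -1)), Mul(-9372, Pow(-24580, -1))))) = Add(94796, Mul(-1, Add(Mul(11807, Pow(Rational(23461, 5), -1)), Mul(-9372, Pow(-24580, -1))))) = Add(94796, Mul(-1, Add(Mul(11807, Rational(5, 23461)), Mul(-9372, Rational(-1, 24580))))) = Add(94796, Mul(-1, Add(Rational(59035, 23461), Rational(2343, 6145)))) = Add(94796, Mul(-1, Rational(417739198, 144167845))) = Add(94796, Rational(-417739198, 144167845)) = Rational(13666117295422, 144167845)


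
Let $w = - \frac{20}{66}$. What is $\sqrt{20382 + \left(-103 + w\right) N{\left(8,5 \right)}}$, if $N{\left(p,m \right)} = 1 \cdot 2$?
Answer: $\frac{2 \sqrt{5492751}}{33} \approx 142.04$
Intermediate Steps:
$N{\left(p,m \right)} = 2$
$w = - \frac{10}{33}$ ($w = \left(-20\right) \frac{1}{66} = - \frac{10}{33} \approx -0.30303$)
$\sqrt{20382 + \left(-103 + w\right) N{\left(8,5 \right)}} = \sqrt{20382 + \left(-103 - \frac{10}{33}\right) 2} = \sqrt{20382 - \frac{6818}{33}} = \sqrt{\frac{665788}{33}} = \frac{2 \sqrt{5492751}}{33}$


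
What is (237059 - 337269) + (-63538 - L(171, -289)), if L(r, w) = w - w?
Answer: -163748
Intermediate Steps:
L(r, w) = 0
(237059 - 337269) + (-63538 - L(171, -289)) = (237059 - 337269) + (-63538 - 1*0) = -100210 + (-63538 + 0) = -100210 - 63538 = -163748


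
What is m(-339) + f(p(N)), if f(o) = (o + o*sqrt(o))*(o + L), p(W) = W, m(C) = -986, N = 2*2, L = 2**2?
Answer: -890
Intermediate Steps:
L = 4
N = 4
f(o) = (4 + o)*(o + o**(3/2)) (f(o) = (o + o*sqrt(o))*(o + 4) = (o + o**(3/2))*(4 + o) = (4 + o)*(o + o**(3/2)))
m(-339) + f(p(N)) = -986 + (4**2 + 4**(5/2) + 4*4 + 4*4**(3/2)) = -986 + (16 + 32 + 16 + 4*8) = -986 + (16 + 32 + 16 + 32) = -986 + 96 = -890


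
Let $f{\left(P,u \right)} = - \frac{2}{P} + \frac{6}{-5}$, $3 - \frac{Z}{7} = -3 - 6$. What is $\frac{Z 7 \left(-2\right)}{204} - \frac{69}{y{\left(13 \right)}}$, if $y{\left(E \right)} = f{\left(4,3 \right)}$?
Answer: $\frac{592}{17} \approx 34.824$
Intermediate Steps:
$Z = 84$ ($Z = 21 - 7 \left(-3 - 6\right) = 21 - -63 = 21 + 63 = 84$)
$f{\left(P,u \right)} = - \frac{6}{5} - \frac{2}{P}$ ($f{\left(P,u \right)} = - \frac{2}{P} + 6 \left(- \frac{1}{5}\right) = - \frac{2}{P} - \frac{6}{5} = - \frac{6}{5} - \frac{2}{P}$)
$y{\left(E \right)} = - \frac{17}{10}$ ($y{\left(E \right)} = - \frac{6}{5} - \frac{2}{4} = - \frac{6}{5} - \frac{1}{2} = - \frac{17}{10}$)
$\frac{Z 7 \left(-2\right)}{204} - \frac{69}{y{\left(13 \right)}} = \frac{84 \cdot 7 \left(-2\right)}{204} - \frac{69}{- \frac{17}{10}} = 588 \left(-2\right) \frac{1}{204} - - \frac{690}{17} = \left(-1176\right) \frac{1}{204} + \frac{690}{17} = - \frac{98}{17} + \frac{690}{17} = \frac{592}{17}$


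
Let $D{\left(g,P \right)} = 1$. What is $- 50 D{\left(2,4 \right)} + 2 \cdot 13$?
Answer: $-24$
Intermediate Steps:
$- 50 D{\left(2,4 \right)} + 2 \cdot 13 = \left(-50\right) 1 + 2 \cdot 13 = -50 + 26 = -24$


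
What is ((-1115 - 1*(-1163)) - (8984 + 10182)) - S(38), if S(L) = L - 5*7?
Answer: -19121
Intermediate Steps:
S(L) = -35 + L (S(L) = L - 35 = -35 + L)
((-1115 - 1*(-1163)) - (8984 + 10182)) - S(38) = ((-1115 - 1*(-1163)) - (8984 + 10182)) - (-35 + 38) = ((-1115 + 1163) - 1*19166) - 1*3 = (48 - 19166) - 3 = -19118 - 3 = -19121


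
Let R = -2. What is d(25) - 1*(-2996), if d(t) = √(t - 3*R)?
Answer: 2996 + √31 ≈ 3001.6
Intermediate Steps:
d(t) = √(6 + t) (d(t) = √(t - 3*(-2)) = √(t + 6) = √(6 + t))
d(25) - 1*(-2996) = √(6 + 25) - 1*(-2996) = √31 + 2996 = 2996 + √31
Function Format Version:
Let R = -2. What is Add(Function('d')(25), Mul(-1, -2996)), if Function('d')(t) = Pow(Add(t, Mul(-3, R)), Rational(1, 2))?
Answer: Add(2996, Pow(31, Rational(1, 2))) ≈ 3001.6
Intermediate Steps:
Function('d')(t) = Pow(Add(6, t), Rational(1, 2)) (Function('d')(t) = Pow(Add(t, Mul(-3, -2)), Rational(1, 2)) = Pow(Add(t, 6), Rational(1, 2)) = Pow(Add(6, t), Rational(1, 2)))
Add(Function('d')(25), Mul(-1, -2996)) = Add(Pow(Add(6, 25), Rational(1, 2)), Mul(-1, -2996)) = Add(Pow(31, Rational(1, 2)), 2996) = Add(2996, Pow(31, Rational(1, 2)))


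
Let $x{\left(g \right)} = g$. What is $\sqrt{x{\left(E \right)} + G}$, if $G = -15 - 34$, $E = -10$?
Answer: $i \sqrt{59} \approx 7.6811 i$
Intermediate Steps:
$G = -49$
$\sqrt{x{\left(E \right)} + G} = \sqrt{-10 - 49} = \sqrt{-59} = i \sqrt{59}$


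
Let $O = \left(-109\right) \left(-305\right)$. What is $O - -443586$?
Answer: $476831$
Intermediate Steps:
$O = 33245$
$O - -443586 = 33245 - -443586 = 33245 + 443586 = 476831$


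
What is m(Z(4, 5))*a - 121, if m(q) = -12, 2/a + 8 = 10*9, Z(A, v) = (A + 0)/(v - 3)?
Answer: -4973/41 ≈ -121.29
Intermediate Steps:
Z(A, v) = A/(-3 + v)
a = 1/41 (a = 2/(-8 + 10*9) = 2/(-8 + 90) = 2/82 = 2*(1/82) = 1/41 ≈ 0.024390)
m(Z(4, 5))*a - 121 = -12*1/41 - 121 = -12/41 - 121 = -4973/41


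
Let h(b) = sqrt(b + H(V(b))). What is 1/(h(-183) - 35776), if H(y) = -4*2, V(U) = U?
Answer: -35776/1279922367 - I*sqrt(191)/1279922367 ≈ -2.7952e-5 - 1.0798e-8*I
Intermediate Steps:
H(y) = -8
h(b) = sqrt(-8 + b) (h(b) = sqrt(b - 8) = sqrt(-8 + b))
1/(h(-183) - 35776) = 1/(sqrt(-8 - 183) - 35776) = 1/(sqrt(-191) - 35776) = 1/(I*sqrt(191) - 35776) = 1/(-35776 + I*sqrt(191))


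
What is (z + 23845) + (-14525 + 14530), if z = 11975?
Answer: 35825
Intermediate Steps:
(z + 23845) + (-14525 + 14530) = (11975 + 23845) + (-14525 + 14530) = 35820 + 5 = 35825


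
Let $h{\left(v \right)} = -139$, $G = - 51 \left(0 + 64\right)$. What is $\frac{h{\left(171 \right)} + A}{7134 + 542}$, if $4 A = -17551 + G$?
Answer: $- \frac{21371}{30704} \approx -0.69603$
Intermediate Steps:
$G = -3264$ ($G = \left(-51\right) 64 = -3264$)
$A = - \frac{20815}{4}$ ($A = \frac{-17551 - 3264}{4} = \frac{1}{4} \left(-20815\right) = - \frac{20815}{4} \approx -5203.8$)
$\frac{h{\left(171 \right)} + A}{7134 + 542} = \frac{-139 - \frac{20815}{4}}{7134 + 542} = - \frac{21371}{4 \cdot 7676} = \left(- \frac{21371}{4}\right) \frac{1}{7676} = - \frac{21371}{30704}$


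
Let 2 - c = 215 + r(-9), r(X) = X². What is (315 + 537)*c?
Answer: -250488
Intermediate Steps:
c = -294 (c = 2 - (215 + (-9)²) = 2 - (215 + 81) = 2 - 1*296 = 2 - 296 = -294)
(315 + 537)*c = (315 + 537)*(-294) = 852*(-294) = -250488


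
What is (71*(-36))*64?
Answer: -163584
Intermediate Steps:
(71*(-36))*64 = -2556*64 = -163584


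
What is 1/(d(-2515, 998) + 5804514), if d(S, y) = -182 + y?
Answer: 1/5805330 ≈ 1.7226e-7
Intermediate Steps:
1/(d(-2515, 998) + 5804514) = 1/((-182 + 998) + 5804514) = 1/(816 + 5804514) = 1/5805330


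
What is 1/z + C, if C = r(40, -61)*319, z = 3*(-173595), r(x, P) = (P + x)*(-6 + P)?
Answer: 233745493904/520785 ≈ 4.4883e+5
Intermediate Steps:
r(x, P) = (-6 + P)*(P + x)
z = -520785
C = 448833 (C = ((-61)² - 6*(-61) - 6*40 - 61*40)*319 = (3721 + 366 - 240 - 2440)*319 = 1407*319 = 448833)
1/z + C = 1/(-520785) + 448833 = -1/520785 + 448833 = 233745493904/520785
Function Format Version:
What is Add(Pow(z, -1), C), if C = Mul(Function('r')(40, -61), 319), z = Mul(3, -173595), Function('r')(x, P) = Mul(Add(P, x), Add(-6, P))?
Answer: Rational(233745493904, 520785) ≈ 4.4883e+5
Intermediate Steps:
Function('r')(x, P) = Mul(Add(-6, P), Add(P, x))
z = -520785
C = 448833 (C = Mul(Add(Pow(-61, 2), Mul(-6, -61), Mul(-6, 40), Mul(-61, 40)), 319) = Mul(Add(3721, 366, -240, -2440), 319) = Mul(1407, 319) = 448833)
Add(Pow(z, -1), C) = Add(Pow(-520785, -1), 448833) = Add(Rational(-1, 520785), 448833) = Rational(233745493904, 520785)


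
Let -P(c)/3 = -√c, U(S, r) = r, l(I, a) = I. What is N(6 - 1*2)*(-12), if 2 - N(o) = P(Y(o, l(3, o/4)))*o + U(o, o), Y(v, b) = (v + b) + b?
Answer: 24 + 144*√10 ≈ 479.37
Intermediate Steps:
Y(v, b) = v + 2*b (Y(v, b) = (b + v) + b = v + 2*b)
P(c) = 3*√c (P(c) = -(-3)*√c = 3*√c)
N(o) = 2 - o - 3*o*√(6 + o) (N(o) = 2 - ((3*√(o + 2*3))*o + o) = 2 - ((3*√(o + 6))*o + o) = 2 - ((3*√(6 + o))*o + o) = 2 - (3*o*√(6 + o) + o) = 2 - (o + 3*o*√(6 + o)) = 2 + (-o - 3*o*√(6 + o)) = 2 - o - 3*o*√(6 + o))
N(6 - 1*2)*(-12) = (2 - (6 - 1*2) - 3*(6 - 1*2)*√(6 + (6 - 1*2)))*(-12) = (2 - (6 - 2) - 3*(6 - 2)*√(6 + (6 - 2)))*(-12) = (2 - 1*4 - 3*4*√(6 + 4))*(-12) = (2 - 4 - 3*4*√10)*(-12) = (2 - 4 - 12*√10)*(-12) = (-2 - 12*√10)*(-12) = 24 + 144*√10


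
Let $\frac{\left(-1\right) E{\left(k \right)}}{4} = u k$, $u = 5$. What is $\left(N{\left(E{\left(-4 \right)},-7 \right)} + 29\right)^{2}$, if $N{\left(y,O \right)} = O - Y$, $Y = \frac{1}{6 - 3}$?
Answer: $\frac{4225}{9} \approx 469.44$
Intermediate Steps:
$Y = \frac{1}{3} \approx 0.33333$
$E{\left(k \right)} = - 20 k$ ($E{\left(k \right)} = - 4 \cdot 5 k = - 20 k$)
$N{\left(y,O \right)} = - \frac{1}{3} + O$ ($N{\left(y,O \right)} = O - \frac{1}{3} = - \frac{1}{3} + O$)
$\left(N{\left(E{\left(-4 \right)},-7 \right)} + 29\right)^{2} = \left(\left(- \frac{1}{3} - 7\right) + 29\right)^{2} = \left(- \frac{22}{3} + 29\right)^{2} = \left(\frac{65}{3}\right)^{2} = \frac{4225}{9}$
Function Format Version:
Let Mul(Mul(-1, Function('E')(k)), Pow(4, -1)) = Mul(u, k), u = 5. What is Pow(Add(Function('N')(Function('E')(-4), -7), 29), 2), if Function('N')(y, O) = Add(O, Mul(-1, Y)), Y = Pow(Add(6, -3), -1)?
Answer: Rational(4225, 9) ≈ 469.44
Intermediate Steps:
Y = Rational(1, 3) (Y = Pow(3, -1) = Rational(1, 3) ≈ 0.33333)
Function('E')(k) = Mul(-20, k) (Function('E')(k) = Mul(-4, Mul(5, k)) = Mul(-20, k))
Function('N')(y, O) = Add(Rational(-1, 3), O) (Function('N')(y, O) = Add(O, Mul(-1, Rational(1, 3))) = Add(O, Rational(-1, 3)) = Add(Rational(-1, 3), O))
Pow(Add(Function('N')(Function('E')(-4), -7), 29), 2) = Pow(Add(Add(Rational(-1, 3), -7), 29), 2) = Pow(Add(Rational(-22, 3), 29), 2) = Pow(Rational(65, 3), 2) = Rational(4225, 9)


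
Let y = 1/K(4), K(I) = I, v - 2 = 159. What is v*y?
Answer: 161/4 ≈ 40.250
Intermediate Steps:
v = 161 (v = 2 + 159 = 161)
y = ¼ (y = 1/4 = ¼ ≈ 0.25000)
v*y = 161*(¼) = 161/4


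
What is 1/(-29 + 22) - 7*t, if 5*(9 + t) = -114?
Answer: 7786/35 ≈ 222.46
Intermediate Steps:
t = -159/5 (t = -9 + (⅕)*(-114) = -9 - 114/5 = -159/5 ≈ -31.800)
1/(-29 + 22) - 7*t = 1/(-29 + 22) - 7*(-159/5) = 1/(-7) + 1113/5 = -⅐ + 1113/5 = 7786/35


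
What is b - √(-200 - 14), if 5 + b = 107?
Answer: 102 - I*√214 ≈ 102.0 - 14.629*I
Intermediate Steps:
b = 102 (b = -5 + 107 = 102)
b - √(-200 - 14) = 102 - √(-200 - 14) = 102 - √(-214) = 102 - I*√214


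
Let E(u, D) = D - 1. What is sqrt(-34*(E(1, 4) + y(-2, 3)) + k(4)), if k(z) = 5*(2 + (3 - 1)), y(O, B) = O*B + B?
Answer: 2*sqrt(5) ≈ 4.4721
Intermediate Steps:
E(u, D) = -1 + D
y(O, B) = B + B*O (y(O, B) = B*O + B = B + B*O)
k(z) = 20 (k(z) = 5*(2 + 2) = 5*4 = 20)
sqrt(-34*(E(1, 4) + y(-2, 3)) + k(4)) = sqrt(-34*((-1 + 4) + 3*(1 - 2)) + 20) = sqrt(-34*(3 + 3*(-1)) + 20) = sqrt(-34*(3 - 3) + 20) = sqrt(-34*0 + 20) = sqrt(0 + 20) = sqrt(20) = 2*sqrt(5)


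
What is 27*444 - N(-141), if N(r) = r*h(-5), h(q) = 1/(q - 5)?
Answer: 119739/10 ≈ 11974.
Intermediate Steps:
h(q) = 1/(-5 + q)
N(r) = -r/10 (N(r) = r/(-5 - 5) = r/(-10) = r*(-⅒) = -r/10)
27*444 - N(-141) = 27*444 - (-1)*(-141)/10 = 11988 - 1*141/10 = 11988 - 141/10 = 119739/10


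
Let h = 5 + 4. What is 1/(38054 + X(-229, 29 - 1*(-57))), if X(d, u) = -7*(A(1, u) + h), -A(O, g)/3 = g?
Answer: 1/39797 ≈ 2.5128e-5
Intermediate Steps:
A(O, g) = -3*g
h = 9
X(d, u) = -63 + 21*u (X(d, u) = -7*(-3*u + 9) = -7*(9 - 3*u) = -63 + 21*u)
1/(38054 + X(-229, 29 - 1*(-57))) = 1/(38054 + (-63 + 21*(29 - 1*(-57)))) = 1/(38054 + (-63 + 21*(29 + 57))) = 1/(38054 + (-63 + 21*86)) = 1/(38054 + (-63 + 1806)) = 1/(38054 + 1743) = 1/39797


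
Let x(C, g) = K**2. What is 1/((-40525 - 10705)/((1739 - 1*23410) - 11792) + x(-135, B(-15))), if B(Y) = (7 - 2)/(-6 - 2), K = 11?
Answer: 307/37617 ≈ 0.0081612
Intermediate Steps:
B(Y) = -5/8 (B(Y) = 5/(-8) = 5*(-1/8) = -5/8)
x(C, g) = 121 (x(C, g) = 11**2 = 121)
1/((-40525 - 10705)/((1739 - 1*23410) - 11792) + x(-135, B(-15))) = 1/((-40525 - 10705)/((1739 - 1*23410) - 11792) + 121) = 1/(-51230/((1739 - 23410) - 11792) + 121) = 1/(-51230/(-21671 - 11792) + 121) = 1/(-51230/(-33463) + 121) = 1/(-51230*(-1/33463) + 121) = 1/(470/307 + 121) = 1/(37617/307) = 307/37617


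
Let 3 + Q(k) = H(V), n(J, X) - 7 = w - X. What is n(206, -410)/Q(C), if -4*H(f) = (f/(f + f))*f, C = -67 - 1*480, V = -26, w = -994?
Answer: -2308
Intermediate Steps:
n(J, X) = -987 - X (n(J, X) = 7 + (-994 - X) = -987 - X)
C = -547 (C = -67 - 480 = -547)
H(f) = -f/8 (H(f) = -f/(f + f)*f/4 = -f/((2*f))*f/4 = -(1/(2*f))*f*f/4 = -f/8)
Q(k) = ¼ (Q(k) = -3 - ⅛*(-26) = -3 + 13/4 = ¼)
n(206, -410)/Q(C) = (-987 - 1*(-410))/(¼) = (-987 + 410)*4 = -577*4 = -2308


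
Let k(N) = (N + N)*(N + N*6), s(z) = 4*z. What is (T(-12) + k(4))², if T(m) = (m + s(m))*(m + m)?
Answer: 2768896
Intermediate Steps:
T(m) = 10*m² (T(m) = (m + 4*m)*(m + m) = (5*m)*(2*m) = 10*m²)
k(N) = 14*N² (k(N) = (2*N)*(N + 6*N) = (2*N)*(7*N) = 14*N²)
(T(-12) + k(4))² = (10*(-12)² + 14*4²)² = (10*144 + 14*16)² = (1440 + 224)² = 1664² = 2768896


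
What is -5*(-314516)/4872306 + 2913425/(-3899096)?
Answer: -4031728860185/9498794417688 ≈ -0.42445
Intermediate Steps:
-5*(-314516)/4872306 + 2913425/(-3899096) = 1572580*(1/4872306) + 2913425*(-1/3899096) = 786290/2436153 - 2913425/3899096 = -4031728860185/9498794417688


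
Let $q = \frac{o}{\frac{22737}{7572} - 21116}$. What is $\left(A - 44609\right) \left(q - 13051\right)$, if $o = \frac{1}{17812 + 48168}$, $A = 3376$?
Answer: $\frac{473020850697554650448}{879005436475} \approx 5.3813 \cdot 10^{8}$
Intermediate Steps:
$o = \frac{1}{65980} \approx 1.5156 \cdot 10^{-5}$
$q = - \frac{631}{879005436475}$ ($q = \frac{1}{65980 \left(\frac{22737}{7572} - 21116\right)} = \frac{1}{65980 \left(22737 \cdot \frac{1}{7572} - 21116\right)} = \frac{1}{65980 \left(\frac{7579}{2524} - 21116\right)} = \frac{1}{65980 \left(- \frac{53289205}{2524}\right)} = \frac{1}{65980} \left(- \frac{2524}{53289205}\right) = - \frac{631}{879005436475} \approx -7.1786 \cdot 10^{-10}$)
$\left(A - 44609\right) \left(q - 13051\right) = \left(3376 - 44609\right) \left(- \frac{631}{879005436475} - 13051\right) = \left(-41233\right) \left(- \frac{11471899951435856}{879005436475}\right) = \frac{473020850697554650448}{879005436475}$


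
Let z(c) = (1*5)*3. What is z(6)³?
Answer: 3375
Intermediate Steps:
z(c) = 15 (z(c) = 5*3 = 15)
z(6)³ = 15³ = 3375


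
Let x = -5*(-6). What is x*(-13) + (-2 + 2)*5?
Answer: -390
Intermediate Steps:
x = 30
x*(-13) + (-2 + 2)*5 = 30*(-13) + (-2 + 2)*5 = -390 + 0*5 = -390 + 0 = -390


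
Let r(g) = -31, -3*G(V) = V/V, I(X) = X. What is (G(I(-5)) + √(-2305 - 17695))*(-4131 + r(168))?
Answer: 4162/3 - 416200*I*√2 ≈ 1387.3 - 5.886e+5*I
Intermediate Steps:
G(V) = -⅓ (G(V) = -V/(3*V) = -⅓*1 = -⅓)
(G(I(-5)) + √(-2305 - 17695))*(-4131 + r(168)) = (-⅓ + √(-2305 - 17695))*(-4131 - 31) = (-⅓ + √(-20000))*(-4162) = (-⅓ + 100*I*√2)*(-4162) = 4162/3 - 416200*I*√2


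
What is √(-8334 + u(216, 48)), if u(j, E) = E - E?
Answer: 3*I*√926 ≈ 91.291*I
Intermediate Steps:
u(j, E) = 0
√(-8334 + u(216, 48)) = √(-8334 + 0) = √(-8334) = 3*I*√926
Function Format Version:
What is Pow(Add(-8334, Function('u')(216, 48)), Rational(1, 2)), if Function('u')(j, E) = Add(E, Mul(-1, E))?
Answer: Mul(3, I, Pow(926, Rational(1, 2))) ≈ Mul(91.291, I)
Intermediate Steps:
Function('u')(j, E) = 0
Pow(Add(-8334, Function('u')(216, 48)), Rational(1, 2)) = Pow(Add(-8334, 0), Rational(1, 2)) = Pow(-8334, Rational(1, 2)) = Mul(3, I, Pow(926, Rational(1, 2)))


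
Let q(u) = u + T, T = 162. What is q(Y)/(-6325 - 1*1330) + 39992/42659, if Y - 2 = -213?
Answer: 308229051/326554645 ≈ 0.94388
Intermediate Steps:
Y = -211 (Y = 2 - 213 = -211)
q(u) = 162 + u (q(u) = u + 162 = 162 + u)
q(Y)/(-6325 - 1*1330) + 39992/42659 = (162 - 211)/(-6325 - 1*1330) + 39992/42659 = -49/(-6325 - 1330) + 39992*(1/42659) = -49/(-7655) + 39992/42659 = -49*(-1/7655) + 39992/42659 = 49/7655 + 39992/42659 = 308229051/326554645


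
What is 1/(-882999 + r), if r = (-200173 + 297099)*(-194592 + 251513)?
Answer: 1/5516241847 ≈ 1.8128e-10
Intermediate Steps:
r = 5517124846 (r = 96926*56921 = 5517124846)
1/(-882999 + r) = 1/(-882999 + 5517124846) = 1/5516241847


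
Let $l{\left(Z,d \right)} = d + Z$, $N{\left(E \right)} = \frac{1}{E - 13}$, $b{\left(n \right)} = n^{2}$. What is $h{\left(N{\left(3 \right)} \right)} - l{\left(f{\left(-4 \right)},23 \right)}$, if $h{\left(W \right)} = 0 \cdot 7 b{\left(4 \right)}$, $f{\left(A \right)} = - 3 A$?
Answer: $-35$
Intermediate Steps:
$N{\left(E \right)} = \frac{1}{-13 + E}$
$l{\left(Z,d \right)} = Z + d$
$h{\left(W \right)} = 0$ ($h{\left(W \right)} = 0 \cdot 7 \cdot 4^{2} = 0 \cdot 16 = 0$)
$h{\left(N{\left(3 \right)} \right)} - l{\left(f{\left(-4 \right)},23 \right)} = 0 - \left(\left(-3\right) \left(-4\right) + 23\right) = 0 - \left(12 + 23\right) = 0 - 35 = -35$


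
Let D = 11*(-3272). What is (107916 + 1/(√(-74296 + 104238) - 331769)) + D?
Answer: 7916720669240387/110070639419 - √29942/110070639419 ≈ 71924.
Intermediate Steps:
D = -35992
(107916 + 1/(√(-74296 + 104238) - 331769)) + D = (107916 + 1/(√(-74296 + 104238) - 331769)) - 35992 = (107916 + 1/(√29942 - 331769)) - 35992 = (107916 + 1/(-331769 + √29942)) - 35992 = 71924 + 1/(-331769 + √29942)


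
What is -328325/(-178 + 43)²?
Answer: -13133/729 ≈ -18.015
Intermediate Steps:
-328325/(-178 + 43)² = -328325/((-135)²) = -328325/18225 = -328325*1/18225 = -13133/729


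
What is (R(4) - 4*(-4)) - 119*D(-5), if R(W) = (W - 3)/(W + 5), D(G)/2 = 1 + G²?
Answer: -55547/9 ≈ -6171.9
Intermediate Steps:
D(G) = 2 + 2*G² (D(G) = 2*(1 + G²) = 2 + 2*G²)
R(W) = (-3 + W)/(5 + W)
(R(4) - 4*(-4)) - 119*D(-5) = ((-3 + 4)/(5 + 4) - 4*(-4)) - 119*(2 + 2*(-5)²) = (1/9 + 16) - 119*(2 + 2*25) = ((⅑)*1 + 16) - 119*(2 + 50) = (⅑ + 16) - 119*52 = 145/9 - 6188 = -55547/9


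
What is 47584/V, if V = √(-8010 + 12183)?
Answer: 47584*√4173/4173 ≈ 736.61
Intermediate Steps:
V = √4173 ≈ 64.599
47584/V = 47584/(√4173) = 47584*(√4173/4173) = 47584*√4173/4173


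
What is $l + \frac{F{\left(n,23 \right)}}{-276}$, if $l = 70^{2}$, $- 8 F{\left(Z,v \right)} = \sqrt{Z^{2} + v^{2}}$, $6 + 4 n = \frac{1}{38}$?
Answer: $4900 + \frac{\sqrt{12273545}}{335616} \approx 4900.0$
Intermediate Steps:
$n = - \frac{227}{152}$ ($n = - \frac{3}{2} + \frac{1}{4 \cdot 38} = - \frac{3}{2} + \frac{1}{4} \cdot \frac{1}{38} = - \frac{3}{2} + \frac{1}{152} = - \frac{227}{152} \approx -1.4934$)
$F{\left(Z,v \right)} = - \frac{\sqrt{Z^{2} + v^{2}}}{8}$
$l = 4900$
$l + \frac{F{\left(n,23 \right)}}{-276} = 4900 + \frac{\left(- \frac{1}{8}\right) \sqrt{\left(- \frac{227}{152}\right)^{2} + 23^{2}}}{-276} = 4900 + - \frac{\sqrt{\frac{51529}{23104} + 529}}{8} \left(- \frac{1}{276}\right) = 4900 + - \frac{\sqrt{\frac{12273545}{23104}}}{8} \left(- \frac{1}{276}\right) = 4900 + - \frac{\frac{1}{152} \sqrt{12273545}}{8} \left(- \frac{1}{276}\right) = 4900 + - \frac{\sqrt{12273545}}{1216} \left(- \frac{1}{276}\right) = 4900 + \frac{\sqrt{12273545}}{335616}$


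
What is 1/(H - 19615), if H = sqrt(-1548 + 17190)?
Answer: -19615/384732583 - 3*sqrt(1738)/384732583 ≈ -5.1309e-5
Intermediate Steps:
H = 3*sqrt(1738) (H = sqrt(15642) = 3*sqrt(1738) ≈ 125.07)
1/(H - 19615) = 1/(3*sqrt(1738) - 19615) = 1/(-19615 + 3*sqrt(1738))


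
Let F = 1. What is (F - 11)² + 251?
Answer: 351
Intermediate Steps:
(F - 11)² + 251 = (1 - 11)² + 251 = (-10)² + 251 = 100 + 251 = 351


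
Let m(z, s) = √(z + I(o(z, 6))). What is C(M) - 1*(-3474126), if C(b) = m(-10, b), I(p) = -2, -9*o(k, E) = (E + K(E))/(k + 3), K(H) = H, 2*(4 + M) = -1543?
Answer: 3474126 + 2*I*√3 ≈ 3.4741e+6 + 3.4641*I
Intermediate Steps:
M = -1551/2 (M = -4 + (½)*(-1543) = -4 - 1543/2 = -1551/2 ≈ -775.50)
o(k, E) = -2*E/(9*(3 + k)) (o(k, E) = -(E + E)/(9*(k + 3)) = -2*E/(9*(3 + k)))
m(z, s) = √(-2 + z) (m(z, s) = √(z - 2) = √(-2 + z))
C(b) = 2*I*√3 (C(b) = √(-2 - 10) = √(-12) = 2*I*√3)
C(M) - 1*(-3474126) = 2*I*√3 - 1*(-3474126) = 2*I*√3 + 3474126 = 3474126 + 2*I*√3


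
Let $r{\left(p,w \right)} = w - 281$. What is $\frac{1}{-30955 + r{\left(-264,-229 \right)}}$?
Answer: $- \frac{1}{31465} \approx -3.1781 \cdot 10^{-5}$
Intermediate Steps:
$r{\left(p,w \right)} = -281 + w$
$\frac{1}{-30955 + r{\left(-264,-229 \right)}} = \frac{1}{-30955 - 510} = \frac{1}{-31465} = - \frac{1}{31465}$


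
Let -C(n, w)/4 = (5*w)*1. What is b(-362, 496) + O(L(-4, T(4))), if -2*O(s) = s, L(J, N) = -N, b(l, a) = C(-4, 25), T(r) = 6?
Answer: -497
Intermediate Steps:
C(n, w) = -20*w (C(n, w) = -4*5*w = -20*w)
b(l, a) = -500 (b(l, a) = -20*25 = -500)
O(s) = -s/2
b(-362, 496) + O(L(-4, T(4))) = -500 - (-1)*6/2 = -500 - ½*(-6) = -500 + 3 = -497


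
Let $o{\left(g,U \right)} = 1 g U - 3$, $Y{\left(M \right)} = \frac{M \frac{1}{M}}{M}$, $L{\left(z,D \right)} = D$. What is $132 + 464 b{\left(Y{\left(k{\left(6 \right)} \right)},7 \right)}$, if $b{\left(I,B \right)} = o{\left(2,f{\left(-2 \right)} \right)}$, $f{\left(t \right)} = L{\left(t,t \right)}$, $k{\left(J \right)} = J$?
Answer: $-3116$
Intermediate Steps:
$f{\left(t \right)} = t$
$Y{\left(M \right)} = \frac{1}{M}$ ($Y{\left(M \right)} = 1 \frac{1}{M} = \frac{1}{M}$)
$o{\left(g,U \right)} = -3 + U g$ ($o{\left(g,U \right)} = g U - 3 = U g - 3 = -3 + U g$)
$b{\left(I,B \right)} = -7$ ($b{\left(I,B \right)} = -3 - 4 = -7$)
$132 + 464 b{\left(Y{\left(k{\left(6 \right)} \right)},7 \right)} = 132 + 464 \left(-7\right) = 132 - 3248 = -3116$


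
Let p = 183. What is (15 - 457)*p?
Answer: -80886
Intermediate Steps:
(15 - 457)*p = (15 - 457)*183 = -442*183 = -80886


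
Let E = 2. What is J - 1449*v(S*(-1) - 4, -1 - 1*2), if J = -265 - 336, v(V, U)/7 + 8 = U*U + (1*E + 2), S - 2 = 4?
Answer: -51316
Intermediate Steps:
S = 6 (S = 2 + 4 = 6)
v(V, U) = -28 + 7*U² (v(V, U) = -56 + 7*(U*U + (1*2 + 2)) = -56 + 7*(U² + (2 + 2)) = -56 + 7*(U² + 4) = -56 + 7*(4 + U²) = -56 + (28 + 7*U²) = -28 + 7*U²)
J = -601
J - 1449*v(S*(-1) - 4, -1 - 1*2) = -601 - 1449*(-28 + 7*(-1 - 1*2)²) = -601 - 1449*(-28 + 7*(-1 - 2)²) = -601 - 1449*(-28 + 7*(-3)²) = -601 - 1449*(-28 + 7*9) = -601 - 1449*(-28 + 63) = -601 - 1449*35 = -601 - 50715 = -51316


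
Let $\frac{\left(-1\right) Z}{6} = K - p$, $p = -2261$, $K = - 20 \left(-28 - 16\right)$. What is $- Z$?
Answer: $18846$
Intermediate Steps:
$K = 880$ ($K = \left(-20\right) \left(-44\right) = 880$)
$Z = -18846$ ($Z = - 6 \left(880 - -2261\right) = - 6 \left(880 + 2261\right) = \left(-6\right) 3141 = -18846$)
$- Z = \left(-1\right) \left(-18846\right) = 18846$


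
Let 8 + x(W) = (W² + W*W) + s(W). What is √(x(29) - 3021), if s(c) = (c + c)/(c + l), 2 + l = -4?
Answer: 17*I*√2461/23 ≈ 36.667*I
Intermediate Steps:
l = -6 (l = -2 - 4 = -6)
s(c) = 2*c/(-6 + c) (s(c) = (c + c)/(c - 6) = (2*c)/(-6 + c) = 2*c/(-6 + c))
x(W) = -8 + 2*W² + 2*W/(-6 + W) (x(W) = -8 + ((W² + W*W) + 2*W/(-6 + W)) = -8 + ((W² + W²) + 2*W/(-6 + W)) = -8 + (2*W² + 2*W/(-6 + W)) = -8 + 2*W² + 2*W/(-6 + W))
√(x(29) - 3021) = √(2*(29 + (-6 + 29)*(-4 + 29²))/(-6 + 29) - 3021) = √(2*(29 + 23*(-4 + 841))/23 - 3021) = √(2*(1/23)*(29 + 23*837) - 3021) = √(2*(1/23)*(29 + 19251) - 3021) = √(2*(1/23)*19280 - 3021) = √(38560/23 - 3021) = √(-30923/23) = 17*I*√2461/23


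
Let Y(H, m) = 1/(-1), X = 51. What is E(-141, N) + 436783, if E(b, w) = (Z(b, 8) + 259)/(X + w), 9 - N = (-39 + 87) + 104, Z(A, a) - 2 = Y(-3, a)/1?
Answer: 10045944/23 ≈ 4.3678e+5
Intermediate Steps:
Y(H, m) = -1
Z(A, a) = 1 (Z(A, a) = 2 - 1/1 = 2 - 1*1 = 2 - 1 = 1)
N = -143 (N = 9 - ((-39 + 87) + 104) = 9 - (48 + 104) = 9 - 1*152 = 9 - 152 = -143)
E(b, w) = 260/(51 + w) (E(b, w) = (1 + 259)/(51 + w) = 260/(51 + w))
E(-141, N) + 436783 = 260/(51 - 143) + 436783 = 260/(-92) + 436783 = 260*(-1/92) + 436783 = -65/23 + 436783 = 10045944/23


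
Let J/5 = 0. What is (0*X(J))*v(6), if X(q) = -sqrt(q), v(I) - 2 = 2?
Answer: 0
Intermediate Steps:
J = 0 (J = 5*0 = 0)
v(I) = 4 (v(I) = 2 + 2 = 4)
(0*X(J))*v(6) = (0*(-sqrt(0)))*4 = (0*(-1*0))*4 = (0*0)*4 = 0*4 = 0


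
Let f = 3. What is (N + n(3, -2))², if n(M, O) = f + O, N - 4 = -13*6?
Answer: 5329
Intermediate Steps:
N = -74 (N = 4 - 13*6 = 4 - 78 = -74)
n(M, O) = 3 + O
(N + n(3, -2))² = (-74 + (3 - 2))² = (-74 + 1)² = (-73)² = 5329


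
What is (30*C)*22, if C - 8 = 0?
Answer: 5280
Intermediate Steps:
C = 8 (C = 8 + 0 = 8)
(30*C)*22 = (30*8)*22 = 240*22 = 5280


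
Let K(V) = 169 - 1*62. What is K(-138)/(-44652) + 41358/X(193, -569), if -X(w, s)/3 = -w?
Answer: 615551821/8617836 ≈ 71.428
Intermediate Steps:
K(V) = 107 (K(V) = 169 - 62 = 107)
X(w, s) = 3*w (X(w, s) = -(-3)*w = 3*w)
K(-138)/(-44652) + 41358/X(193, -569) = 107/(-44652) + 41358/((3*193)) = 107*(-1/44652) + 41358/579 = -107/44652 + 41358*(1/579) = -107/44652 + 13786/193 = 615551821/8617836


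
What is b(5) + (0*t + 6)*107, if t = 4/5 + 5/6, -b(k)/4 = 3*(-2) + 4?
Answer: 650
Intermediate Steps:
b(k) = 8 (b(k) = -4*(3*(-2) + 4) = -4*(-6 + 4) = -4*(-2) = 8)
t = 49/30 (t = 4*(1/5) + 5*(1/6) = 4/5 + 5/6 = 49/30 ≈ 1.6333)
b(5) + (0*t + 6)*107 = 8 + (0*(49/30) + 6)*107 = 8 + (0 + 6)*107 = 8 + 6*107 = 8 + 642 = 650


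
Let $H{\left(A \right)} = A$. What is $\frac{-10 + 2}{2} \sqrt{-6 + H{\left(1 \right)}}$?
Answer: $- 4 i \sqrt{5} \approx - 8.9443 i$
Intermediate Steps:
$\frac{-10 + 2}{2} \sqrt{-6 + H{\left(1 \right)}} = \frac{-10 + 2}{2} \sqrt{-6 + 1} = \left(-8\right) \frac{1}{2} \sqrt{-5} = - 4 i \sqrt{5}$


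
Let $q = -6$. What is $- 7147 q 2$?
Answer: $85764$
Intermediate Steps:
$- 7147 q 2 = - 7147 \left(\left(-6\right) 2\right) = \left(-7147\right) \left(-12\right) = 85764$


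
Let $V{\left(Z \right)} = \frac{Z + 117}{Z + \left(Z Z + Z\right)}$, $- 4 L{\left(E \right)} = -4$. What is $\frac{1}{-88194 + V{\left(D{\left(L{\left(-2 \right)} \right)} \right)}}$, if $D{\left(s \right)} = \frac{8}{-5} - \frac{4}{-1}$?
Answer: $- \frac{88}{7760077} \approx -1.134 \cdot 10^{-5}$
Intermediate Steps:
$L{\left(E \right)} = 1$ ($L{\left(E \right)} = \left(- \frac{1}{4}\right) \left(-4\right) = 1$)
$D{\left(s \right)} = \frac{12}{5}$ ($D{\left(s \right)} = 8 \left(- \frac{1}{5}\right) - -4 = - \frac{8}{5} + 4 = \frac{12}{5}$)
$V{\left(Z \right)} = \frac{117 + Z}{Z^{2} + 2 Z}$ ($V{\left(Z \right)} = \frac{117 + Z}{Z + \left(Z^{2} + Z\right)} = \frac{117 + Z}{Z + \left(Z + Z^{2}\right)} = \frac{117 + Z}{Z^{2} + 2 Z}$)
$\frac{1}{-88194 + V{\left(D{\left(L{\left(-2 \right)} \right)} \right)}} = \frac{1}{-88194 + \frac{117 + \frac{12}{5}}{\frac{12}{5} \left(2 + \frac{12}{5}\right)}} = \frac{1}{-88194 + \frac{5}{12} \frac{1}{\frac{22}{5}} \cdot \frac{597}{5}} = \frac{1}{-88194 + \frac{5}{12} \cdot \frac{5}{22} \cdot \frac{597}{5}} = \frac{1}{-88194 + \frac{995}{88}} = \frac{1}{- \frac{7760077}{88}} = - \frac{88}{7760077}$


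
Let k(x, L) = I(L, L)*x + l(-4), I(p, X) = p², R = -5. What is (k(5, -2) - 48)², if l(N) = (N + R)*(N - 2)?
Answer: 676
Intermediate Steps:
l(N) = (-5 + N)*(-2 + N) (l(N) = (N - 5)*(N - 2) = (-5 + N)*(-2 + N))
k(x, L) = 54 + x*L² (k(x, L) = L²*x + (10 + (-4)² - 7*(-4)) = x*L² + (10 + 16 + 28) = x*L² + 54 = 54 + x*L²)
(k(5, -2) - 48)² = ((54 + 5*(-2)²) - 48)² = ((54 + 5*4) - 48)² = ((54 + 20) - 48)² = (74 - 48)² = 26² = 676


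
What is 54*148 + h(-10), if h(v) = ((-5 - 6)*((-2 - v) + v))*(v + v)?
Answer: 7552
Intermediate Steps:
h(v) = 44*v (h(v) = (-11*(-2))*(2*v) = 22*(2*v) = 44*v)
54*148 + h(-10) = 54*148 + 44*(-10) = 7992 - 440 = 7552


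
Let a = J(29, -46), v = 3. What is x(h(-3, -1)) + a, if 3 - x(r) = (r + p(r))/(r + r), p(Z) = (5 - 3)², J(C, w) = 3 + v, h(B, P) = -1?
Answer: 21/2 ≈ 10.500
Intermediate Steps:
J(C, w) = 6 (J(C, w) = 3 + 3 = 6)
p(Z) = 4 (p(Z) = 2² = 4)
x(r) = 3 - (4 + r)/(2*r) (x(r) = 3 - (r + 4)/(r + r) = 3 - (4 + r)/(2*r))
a = 6
x(h(-3, -1)) + a = (5/2 - 2/(-1)) + 6 = (5/2 - 2*(-1)) + 6 = (5/2 + 2) + 6 = 9/2 + 6 = 21/2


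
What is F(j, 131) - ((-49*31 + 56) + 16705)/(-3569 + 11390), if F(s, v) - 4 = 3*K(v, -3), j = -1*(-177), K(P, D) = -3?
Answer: -54347/7821 ≈ -6.9489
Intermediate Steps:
j = 177
F(s, v) = -5 (F(s, v) = 4 + 3*(-3) = 4 - 9 = -5)
F(j, 131) - ((-49*31 + 56) + 16705)/(-3569 + 11390) = -5 - ((-49*31 + 56) + 16705)/(-3569 + 11390) = -5 - ((-1519 + 56) + 16705)/7821 = -5 - (-1463 + 16705)/7821 = -5 - 15242/7821 = -54347/7821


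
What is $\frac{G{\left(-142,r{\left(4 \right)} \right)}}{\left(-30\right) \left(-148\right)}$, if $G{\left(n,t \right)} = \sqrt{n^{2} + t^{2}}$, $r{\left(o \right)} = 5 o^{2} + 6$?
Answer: $\frac{\sqrt{6890}}{2220} \approx 0.03739$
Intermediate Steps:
$r{\left(o \right)} = 6 + 5 o^{2}$
$\frac{G{\left(-142,r{\left(4 \right)} \right)}}{\left(-30\right) \left(-148\right)} = \frac{\sqrt{\left(-142\right)^{2} + \left(6 + 5 \cdot 4^{2}\right)^{2}}}{\left(-30\right) \left(-148\right)} = \frac{\sqrt{20164 + \left(6 + 5 \cdot 16\right)^{2}}}{4440} = \sqrt{20164 + \left(6 + 80\right)^{2}} \cdot \frac{1}{4440} = \sqrt{20164 + 86^{2}} \cdot \frac{1}{4440} = \sqrt{20164 + 7396} \cdot \frac{1}{4440} = \sqrt{27560} \cdot \frac{1}{4440} = 2 \sqrt{6890} \cdot \frac{1}{4440} = \frac{\sqrt{6890}}{2220}$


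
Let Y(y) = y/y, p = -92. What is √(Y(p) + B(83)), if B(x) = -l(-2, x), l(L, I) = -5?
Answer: √6 ≈ 2.4495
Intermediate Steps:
B(x) = 5 (B(x) = -1*(-5) = 5)
Y(y) = 1
√(Y(p) + B(83)) = √(1 + 5) = √6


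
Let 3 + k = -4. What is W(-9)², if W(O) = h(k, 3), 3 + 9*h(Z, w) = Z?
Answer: 100/81 ≈ 1.2346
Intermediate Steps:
k = -7 (k = -3 - 4 = -7)
h(Z, w) = -⅓ + Z/9
W(O) = -10/9 (W(O) = -⅓ + (⅑)*(-7) = -⅓ - 7/9 = -10/9)
W(-9)² = (-10/9)² = 100/81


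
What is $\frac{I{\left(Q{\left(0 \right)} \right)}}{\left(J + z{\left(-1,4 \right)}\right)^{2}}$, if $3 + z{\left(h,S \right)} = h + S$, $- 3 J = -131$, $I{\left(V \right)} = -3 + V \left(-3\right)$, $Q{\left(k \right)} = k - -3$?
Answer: $- \frac{108}{17161} \approx -0.0062933$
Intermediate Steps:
$Q{\left(k \right)} = 3 + k$ ($Q{\left(k \right)} = k + 3 = 3 + k$)
$I{\left(V \right)} = -3 - 3 V$
$J = \frac{131}{3}$ ($J = \left(- \frac{1}{3}\right) \left(-131\right) = \frac{131}{3} \approx 43.667$)
$z{\left(h,S \right)} = -3 + S + h$ ($z{\left(h,S \right)} = -3 + \left(h + S\right) = -3 + \left(S + h\right) = -3 + S + h$)
$\frac{I{\left(Q{\left(0 \right)} \right)}}{\left(J + z{\left(-1,4 \right)}\right)^{2}} = \frac{-3 - 3 \left(3 + 0\right)}{\left(\frac{131}{3} - 0\right)^{2}} = \frac{-3 - 9}{\left(\frac{131}{3} + 0\right)^{2}} = \frac{-3 - 9}{\left(\frac{131}{3}\right)^{2}} = - \frac{12}{\frac{17161}{9}} = \left(-12\right) \frac{9}{17161} = - \frac{108}{17161}$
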